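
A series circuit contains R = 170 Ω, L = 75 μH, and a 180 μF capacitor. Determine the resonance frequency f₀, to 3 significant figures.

1.37 kHz

ω₀ = 1/√(LC) = 1/√(7.5e-05 × 0.00018) = 8607 rad/s
f₀ = ω₀/(2π) = 1.37 kHz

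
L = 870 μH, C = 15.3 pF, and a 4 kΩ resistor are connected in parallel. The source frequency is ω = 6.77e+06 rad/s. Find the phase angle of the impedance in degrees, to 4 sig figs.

X_L = ωL = 5890 Ω
X_C = 1/(ωC) = 9654 Ω
Parallel: admittances add. Y = 1/R + 1/(jωL) + jωC
Y = (0.0002500 − j6.62e-05) S
|Y| = 0.0002586 S → |Z| = 1/|Y| = 3867 Ω, ∠Z = −∠Y = 14.83°

14.83°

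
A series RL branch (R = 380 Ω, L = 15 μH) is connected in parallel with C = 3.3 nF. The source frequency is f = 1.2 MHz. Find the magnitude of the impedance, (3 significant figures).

41.2 Ω

ω = 2πf = 7.54e+06 rad/s
X_L = ωL = 113 Ω
X_C = 1/(ωC) = 40.2 Ω
Branch 1 (R+jX_L): Z₁ = 380 + j113 Ω, |Z₁| = 396 Ω
Branch 2 (−jX_C): Z₂ = −j40.2 Ω
Parallel: Z = Z₁Z₂/(Z₁+Z₂), |Z| = 41.2 Ω, ∠Z = -84.3°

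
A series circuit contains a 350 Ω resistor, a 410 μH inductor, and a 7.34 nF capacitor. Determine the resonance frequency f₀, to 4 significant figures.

ω₀ = 1/√(LC) = 1/√(0.00041 × 7.34e-09) = 576400 rad/s
f₀ = ω₀/(2π) = 91.74 kHz

91.74 kHz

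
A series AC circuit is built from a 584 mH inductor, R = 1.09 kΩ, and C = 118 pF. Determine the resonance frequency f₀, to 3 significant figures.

19.2 kHz

ω₀ = 1/√(LC) = 1/√(0.584 × 1.18e-10) = 120500 rad/s
f₀ = ω₀/(2π) = 19.2 kHz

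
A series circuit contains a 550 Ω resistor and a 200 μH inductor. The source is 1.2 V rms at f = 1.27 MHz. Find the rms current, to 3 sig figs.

ω = 2πf = 7.98e+06 rad/s
X_L = ωL = 1600 Ω
Z = 550 + j1600 Ω
|Z| = √(550² + 1600²) = 1690 Ω
I = V/|Z| = 1.2/1690 = 711 μA

711 μA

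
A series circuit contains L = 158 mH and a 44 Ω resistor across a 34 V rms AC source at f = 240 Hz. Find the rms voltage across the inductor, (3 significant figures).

33.4 V

ω = 2πf = 1508 rad/s
X_L = ωL = 238 Ω
Z = 44.0 + j238 Ω
|Z| = √(44.0² + 238²) = 242 Ω
I = V/|Z| = 140 mA
V_L = I·|Z_L| = 0.140 × 238 = 33.4 V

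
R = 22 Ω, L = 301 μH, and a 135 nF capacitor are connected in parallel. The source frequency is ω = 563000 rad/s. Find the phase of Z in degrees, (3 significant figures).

-57.0°

X_L = ωL = 169 Ω
X_C = 1/(ωC) = 13.2 Ω
Parallel: admittances add. Y = 1/R + 1/(jωL) + jωC
Y = (0.0455 + j0.0701) S
|Y| = 0.0836 S → |Z| = 1/|Y| = 12.0 Ω, ∠Z = −∠Y = -57.0°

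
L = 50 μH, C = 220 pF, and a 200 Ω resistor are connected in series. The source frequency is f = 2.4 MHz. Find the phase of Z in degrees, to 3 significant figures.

66.2°

ω = 2πf = 1.508e+07 rad/s
X_L = ωL = 754 Ω
X_C = 1/(ωC) = 301 Ω
Net reactance X = X_L − X_C = 453 Ω
Z = 200 + j453 Ω
|Z| = √(200² + 453²) = 495 Ω
∠Z = arctan(453/200) = 66.2°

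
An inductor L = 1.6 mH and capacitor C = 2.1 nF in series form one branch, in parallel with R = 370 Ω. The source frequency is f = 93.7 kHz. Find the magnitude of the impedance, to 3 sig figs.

125 Ω

ω = 2πf = 588700 rad/s
X_L = ωL = 942 Ω
X_C = 1/(ωC) = 809 Ω
Branch 1: Z₁ = R = 370 Ω
Branch 2 (series LC): Z₂ = j(X_L − X_C) = j133 Ω
Parallel: Z = Z₁Z₂/(Z₁+Z₂), |Z| = 125 Ω, ∠Z = 70.2°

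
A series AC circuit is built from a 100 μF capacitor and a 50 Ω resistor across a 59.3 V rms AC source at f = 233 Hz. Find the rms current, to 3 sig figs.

ω = 2πf = 1464 rad/s
X_C = 1/(ωC) = 6.83 Ω
Z = 50.0 − j6.83 Ω
|Z| = √(50.0² + 6.83²) = 50.5 Ω
I = V/|Z| = 59.3/50.5 = 1.18 A

1.18 A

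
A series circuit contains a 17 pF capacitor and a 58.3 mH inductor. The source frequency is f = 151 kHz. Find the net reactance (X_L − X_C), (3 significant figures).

ω = 2πf = 948800 rad/s
X_L = ωL = 55300 Ω
X_C = 1/(ωC) = 62000 Ω
X = 55300 − 62000 = -6690 Ω

-6690 Ω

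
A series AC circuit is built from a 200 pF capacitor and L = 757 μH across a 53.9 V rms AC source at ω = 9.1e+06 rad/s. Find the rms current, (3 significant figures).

8.50 mA

X_L = ωL = 6890 Ω
X_C = 1/(ωC) = 549 Ω
Net reactance X = X_L − X_C = 6340 Ω
Z = j6340 Ω
|Z| = √(0² + 6340²) = 6340 Ω
I = V/|Z| = 53.9/6340 = 8.50 mA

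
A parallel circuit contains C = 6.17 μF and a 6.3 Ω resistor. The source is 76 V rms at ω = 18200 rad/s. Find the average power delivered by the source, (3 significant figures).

917 W

X_C = 1/(ωC) = 8.91 Ω
Parallel: admittances add. Y = 1/R + jωC
Y = (0.159 + j0.112) S
|Y| = 0.194 S → |Z| = 1/|Y| = 5.14 Ω, ∠Z = −∠Y = -35.3°
I = V/|Z| = 14.8 A
P = VI cos φ = 76 × 14.8 × cos(-35.3°) = 917 W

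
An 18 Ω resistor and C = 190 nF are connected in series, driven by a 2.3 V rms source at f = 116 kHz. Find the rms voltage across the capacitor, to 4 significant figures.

ω = 2πf = 728800 rad/s
X_C = 1/(ωC) = 7.221 Ω
Z = 18.00 − j7.221 Ω
|Z| = √(18.00² + 7.221²) = 19.39 Ω
I = V/|Z| = 118.6 mA
V_C = I·|Z_C| = 0.1186 × 7.221 = 0.8564 V

0.8564 V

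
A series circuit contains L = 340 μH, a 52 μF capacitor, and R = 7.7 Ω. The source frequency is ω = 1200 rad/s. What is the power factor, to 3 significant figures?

X_L = ωL = 0.408 Ω
X_C = 1/(ωC) = 16.0 Ω
Net reactance X = X_L − X_C = -15.6 Ω
Z = 7.70 − j15.6 Ω
|Z| = √(7.70² + 15.6²) = 17.4 Ω
∠Z = arctan(-15.6/7.70) = -63.8°
cos φ = cos(-63.8°) = 0.442

0.442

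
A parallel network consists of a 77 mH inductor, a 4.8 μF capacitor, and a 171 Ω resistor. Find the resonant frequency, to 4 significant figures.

ω₀ = 1/√(LC) = 1/√(0.077 × 4.8e-06) = 1645 rad/s
f₀ = ω₀/(2π) = 261.8 Hz

261.8 Hz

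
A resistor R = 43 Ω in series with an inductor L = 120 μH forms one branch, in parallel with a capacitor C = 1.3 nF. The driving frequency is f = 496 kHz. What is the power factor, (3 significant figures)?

0.210

ω = 2πf = 3.116e+06 rad/s
X_L = ωL = 374 Ω
X_C = 1/(ωC) = 247 Ω
Branch 1 (R+jX_L): Z₁ = 43.0 + j374 Ω, |Z₁| = 376 Ω
Branch 2 (−jX_C): Z₂ = −j247 Ω
Parallel: Z = Z₁Z₂/(Z₁+Z₂), |Z| = 692 Ω, ∠Z = -77.9°
cos φ = cos(-77.9°) = 0.210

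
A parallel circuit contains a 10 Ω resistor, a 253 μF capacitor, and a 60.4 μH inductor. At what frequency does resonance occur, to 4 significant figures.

ω₀ = 1/√(LC) = 1/√(6.04e-05 × 0.000253) = 8089 rad/s
f₀ = ω₀/(2π) = 1.287 kHz

1.287 kHz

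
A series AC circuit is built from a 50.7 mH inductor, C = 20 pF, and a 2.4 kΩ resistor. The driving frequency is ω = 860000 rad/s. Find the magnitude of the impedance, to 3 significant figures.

X_L = ωL = 43600 Ω
X_C = 1/(ωC) = 58100 Ω
Net reactance X = X_L − X_C = -14500 Ω
Z = 2400 − j14500 Ω
|Z| = √(2400² + 14500²) = 14700 Ω

14700 Ω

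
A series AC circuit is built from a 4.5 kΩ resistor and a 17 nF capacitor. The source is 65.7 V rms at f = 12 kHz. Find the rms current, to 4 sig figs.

14.39 mA

ω = 2πf = 75400 rad/s
X_C = 1/(ωC) = 780.2 Ω
Z = 4500 − j780.2 Ω
|Z| = √(4500² + 780.2²) = 4567 Ω
I = V/|Z| = 65.7/4567 = 14.39 mA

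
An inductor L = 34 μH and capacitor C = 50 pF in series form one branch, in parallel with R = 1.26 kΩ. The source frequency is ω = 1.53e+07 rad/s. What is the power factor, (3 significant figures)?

X_L = ωL = 520 Ω
X_C = 1/(ωC) = 1310 Ω
Branch 1: Z₁ = R = 1260 Ω
Branch 2 (series LC): Z₂ = j(X_L − X_C) = −j787 Ω
Parallel: Z = Z₁Z₂/(Z₁+Z₂), |Z| = 667 Ω, ∠Z = -58.0°
cos φ = cos(-58.0°) = 0.530

0.530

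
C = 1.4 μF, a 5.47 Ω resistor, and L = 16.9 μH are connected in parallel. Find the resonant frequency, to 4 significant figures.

ω₀ = 1/√(LC) = 1/√(1.69e-05 × 1.4e-06) = 205600 rad/s
f₀ = ω₀/(2π) = 32.72 kHz

32.72 kHz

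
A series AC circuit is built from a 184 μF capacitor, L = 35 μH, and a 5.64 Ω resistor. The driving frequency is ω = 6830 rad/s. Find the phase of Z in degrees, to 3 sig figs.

X_L = ωL = 0.239 Ω
X_C = 1/(ωC) = 0.796 Ω
Net reactance X = X_L − X_C = -0.557 Ω
Z = 5.64 − j0.557 Ω
|Z| = √(5.64² + 0.557²) = 5.67 Ω
∠Z = arctan(-0.557/5.64) = -5.64°

-5.64°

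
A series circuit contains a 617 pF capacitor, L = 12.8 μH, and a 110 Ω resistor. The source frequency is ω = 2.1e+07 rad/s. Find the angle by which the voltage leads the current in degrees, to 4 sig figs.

60.14°

X_L = ωL = 268.8 Ω
X_C = 1/(ωC) = 77.18 Ω
Net reactance X = X_L − X_C = 191.6 Ω
Z = 110.0 + j191.6 Ω
|Z| = √(110.0² + 191.6²) = 220.9 Ω
∠Z = arctan(191.6/110.0) = 60.14°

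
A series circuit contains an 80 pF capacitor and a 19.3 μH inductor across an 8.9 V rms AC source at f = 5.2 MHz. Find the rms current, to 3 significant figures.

ω = 2πf = 3.267e+07 rad/s
X_L = ωL = 631 Ω
X_C = 1/(ωC) = 383 Ω
Net reactance X = X_L − X_C = 248 Ω
Z = j248 Ω
|Z| = √(0² + 248²) = 248 Ω
I = V/|Z| = 8.9/248 = 35.9 mA

35.9 mA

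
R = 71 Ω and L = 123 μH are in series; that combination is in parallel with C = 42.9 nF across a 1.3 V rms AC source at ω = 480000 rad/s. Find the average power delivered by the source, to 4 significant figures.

14.07 mW

X_L = ωL = 59.04 Ω
X_C = 1/(ωC) = 48.56 Ω
Branch 1 (R+jX_L): Z₁ = 71.00 + j59.04 Ω, |Z₁| = 92.34 Ω
Branch 2 (−jX_C): Z₂ = −j48.56 Ω
Parallel: Z = Z₁Z₂/(Z₁+Z₂), |Z| = 62.48 Ω, ∠Z = -58.65°
I = V/|Z| = 20.81 mA
P = VI cos φ = 1.3 × 0.02081 × cos(-58.65°) = 14.07 mW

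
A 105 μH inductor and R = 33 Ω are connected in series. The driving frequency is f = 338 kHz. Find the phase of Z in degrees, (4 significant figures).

ω = 2πf = 2.124e+06 rad/s
X_L = ωL = 223.0 Ω
Z = 33.00 + j223.0 Ω
|Z| = √(33.00² + 223.0²) = 225.4 Ω
∠Z = arctan(223.0/33.00) = 81.58°

81.58°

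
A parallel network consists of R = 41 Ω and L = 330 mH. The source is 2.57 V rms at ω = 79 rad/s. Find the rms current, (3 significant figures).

117 mA

X_L = ωL = 26.1 Ω
Parallel: admittances add. Y = 1/R + 1/(jωL)
Y = (0.0244 − j0.0384) S
|Y| = 0.0455 S → |Z| = 1/|Y| = 22.0 Ω, ∠Z = −∠Y = 57.5°
I = V/|Z| = 2.57/22.0 = 117 mA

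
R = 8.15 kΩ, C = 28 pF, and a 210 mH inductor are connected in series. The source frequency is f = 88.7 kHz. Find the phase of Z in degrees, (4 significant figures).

81.25°

ω = 2πf = 557300 rad/s
X_L = ωL = 117000 Ω
X_C = 1/(ωC) = 64080 Ω
Net reactance X = X_L − X_C = 52950 Ω
Z = 8150 + j52950 Ω
|Z| = √(8150² + 52950²) = 53580 Ω
∠Z = arctan(52950/8150) = 81.25°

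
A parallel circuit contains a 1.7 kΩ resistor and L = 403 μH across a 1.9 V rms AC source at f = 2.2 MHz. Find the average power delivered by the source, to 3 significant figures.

2.12 mW

ω = 2πf = 1.382e+07 rad/s
X_L = ωL = 5570 Ω
Parallel: admittances add. Y = 1/R + 1/(jωL)
Y = (0.000588 − j0.000180) S
|Y| = 0.000615 S → |Z| = 1/|Y| = 1630 Ω, ∠Z = −∠Y = 17.0°
I = V/|Z| = 1.17 mA
P = VI cos φ = 1.9 × 0.00117 × cos(17.0°) = 2.12 mW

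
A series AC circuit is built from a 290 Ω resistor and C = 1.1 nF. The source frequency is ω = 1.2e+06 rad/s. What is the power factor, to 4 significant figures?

X_C = 1/(ωC) = 757.6 Ω
Z = 290.0 − j757.6 Ω
|Z| = √(290.0² + 757.6²) = 811.2 Ω
∠Z = arctan(-757.6/290.0) = -69.05°
cos φ = cos(-69.05°) = 0.3575

0.3575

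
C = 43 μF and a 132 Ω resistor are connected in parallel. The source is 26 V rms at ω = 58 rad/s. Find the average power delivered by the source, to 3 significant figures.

5.12 W

X_C = 1/(ωC) = 401 Ω
Parallel: admittances add. Y = 1/R + jωC
Y = (0.00758 + j0.00249) S
|Y| = 0.00798 S → |Z| = 1/|Y| = 125 Ω, ∠Z = −∠Y = -18.2°
I = V/|Z| = 207 mA
P = VI cos φ = 26 × 0.207 × cos(-18.2°) = 5.12 W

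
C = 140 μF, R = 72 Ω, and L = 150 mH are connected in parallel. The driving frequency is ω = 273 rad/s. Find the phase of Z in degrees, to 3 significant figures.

-44.8°

X_L = ωL = 40.9 Ω
X_C = 1/(ωC) = 26.2 Ω
Parallel: admittances add. Y = 1/R + 1/(jωL) + jωC
Y = (0.0139 + j0.0138) S
|Y| = 0.0196 S → |Z| = 1/|Y| = 51.1 Ω, ∠Z = −∠Y = -44.8°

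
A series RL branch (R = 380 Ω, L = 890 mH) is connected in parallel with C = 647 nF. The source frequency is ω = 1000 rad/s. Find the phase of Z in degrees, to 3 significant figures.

36.8°

X_L = ωL = 890 Ω
X_C = 1/(ωC) = 1550 Ω
Branch 1 (R+jX_L): Z₁ = 380 + j890 Ω, |Z₁| = 968 Ω
Branch 2 (−jX_C): Z₂ = −j1550 Ω
Parallel: Z = Z₁Z₂/(Z₁+Z₂), |Z| = 1970 Ω, ∠Z = 36.8°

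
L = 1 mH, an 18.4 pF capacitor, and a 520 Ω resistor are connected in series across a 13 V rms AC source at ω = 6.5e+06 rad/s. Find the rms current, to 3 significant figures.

6.73 mA

X_L = ωL = 6500 Ω
X_C = 1/(ωC) = 8360 Ω
Net reactance X = X_L − X_C = -1860 Ω
Z = 520 − j1860 Ω
|Z| = √(520² + 1860²) = 1930 Ω
I = V/|Z| = 13/1930 = 6.73 mA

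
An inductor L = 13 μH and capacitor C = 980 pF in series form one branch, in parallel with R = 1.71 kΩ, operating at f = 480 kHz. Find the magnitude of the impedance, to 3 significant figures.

ω = 2πf = 3.016e+06 rad/s
X_L = ωL = 39.2 Ω
X_C = 1/(ωC) = 338 Ω
Branch 1: Z₁ = R = 1710 Ω
Branch 2 (series LC): Z₂ = j(X_L − X_C) = −j299 Ω
Parallel: Z = Z₁Z₂/(Z₁+Z₂), |Z| = 295 Ω, ∠Z = -80.1°

295 Ω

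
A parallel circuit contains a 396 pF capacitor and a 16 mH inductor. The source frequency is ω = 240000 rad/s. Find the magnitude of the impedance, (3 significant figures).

X_L = ωL = 3840 Ω
X_C = 1/(ωC) = 10500 Ω
Parallel: admittances add. Y = 1/(jωL) + jωC
Y = (0 − j0.000165) S
|Y| = 0.000165 S → |Z| = 1/|Y| = 6050 Ω, ∠Z = −∠Y = 90.0°

6050 Ω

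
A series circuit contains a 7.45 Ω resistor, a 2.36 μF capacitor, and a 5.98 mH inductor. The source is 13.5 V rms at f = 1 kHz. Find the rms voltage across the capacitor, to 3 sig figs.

ω = 2πf = 6283 rad/s
X_L = ωL = 37.6 Ω
X_C = 1/(ωC) = 67.4 Ω
Net reactance X = X_L − X_C = -29.9 Ω
Z = 7.45 − j29.9 Ω
|Z| = √(7.45² + 29.9²) = 30.8 Ω
I = V/|Z| = 439 mA
V_C = I·|Z_C| = 0.439 × 67.4 = 29.6 V

29.6 V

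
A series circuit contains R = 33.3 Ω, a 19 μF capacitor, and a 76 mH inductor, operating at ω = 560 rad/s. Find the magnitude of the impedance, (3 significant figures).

X_L = ωL = 42.6 Ω
X_C = 1/(ωC) = 94.0 Ω
Net reactance X = X_L − X_C = -51.4 Ω
Z = 33.3 − j51.4 Ω
|Z| = √(33.3² + 51.4²) = 61.3 Ω

61.3 Ω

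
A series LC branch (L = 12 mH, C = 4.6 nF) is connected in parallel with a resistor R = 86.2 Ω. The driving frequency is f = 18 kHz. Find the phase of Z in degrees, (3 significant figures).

-8.67°

ω = 2πf = 113100 rad/s
X_L = ωL = 1360 Ω
X_C = 1/(ωC) = 1920 Ω
Branch 1: Z₁ = R = 86.2 Ω
Branch 2 (series LC): Z₂ = j(X_L − X_C) = −j565 Ω
Parallel: Z = Z₁Z₂/(Z₁+Z₂), |Z| = 85.2 Ω, ∠Z = -8.67°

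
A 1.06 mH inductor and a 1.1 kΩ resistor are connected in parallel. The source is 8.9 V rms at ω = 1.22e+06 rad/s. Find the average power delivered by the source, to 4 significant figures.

X_L = ωL = 1293 Ω
Parallel: admittances add. Y = 1/R + 1/(jωL)
Y = (0.0009091 − j0.0007733) S
|Y| = 0.001193 S → |Z| = 1/|Y| = 837.9 Ω, ∠Z = −∠Y = 40.38°
I = V/|Z| = 10.62 mA
P = VI cos φ = 8.9 × 0.01062 × cos(40.38°) = 72.01 mW

72.01 mW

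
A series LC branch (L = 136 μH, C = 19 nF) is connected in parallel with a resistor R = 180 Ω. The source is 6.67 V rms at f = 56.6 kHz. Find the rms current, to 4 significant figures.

76.52 mA

ω = 2πf = 355600 rad/s
X_L = ωL = 48.37 Ω
X_C = 1/(ωC) = 148.0 Ω
Branch 1: Z₁ = R = 180.0 Ω
Branch 2 (series LC): Z₂ = j(X_L − X_C) = −j99.63 Ω
Parallel: Z = Z₁Z₂/(Z₁+Z₂), |Z| = 87.17 Ω, ∠Z = -61.04°
I = V/|Z| = 6.67/87.17 = 76.52 mA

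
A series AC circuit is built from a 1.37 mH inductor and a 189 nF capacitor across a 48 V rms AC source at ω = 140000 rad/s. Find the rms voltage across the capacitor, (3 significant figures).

11.8 V

X_L = ωL = 192 Ω
X_C = 1/(ωC) = 37.8 Ω
Net reactance X = X_L − X_C = 154 Ω
Z = j154 Ω
|Z| = √(0² + 154²) = 154 Ω
I = V/|Z| = 312 mA
V_C = I·|Z_C| = 0.312 × 37.8 = 11.8 V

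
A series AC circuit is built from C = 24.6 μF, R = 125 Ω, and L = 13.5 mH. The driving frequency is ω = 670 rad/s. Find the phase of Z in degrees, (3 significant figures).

X_L = ωL = 9.04 Ω
X_C = 1/(ωC) = 60.7 Ω
Net reactance X = X_L − X_C = -51.6 Ω
Z = 125 − j51.6 Ω
|Z| = √(125² + 51.6²) = 135 Ω
∠Z = arctan(-51.6/125) = -22.4°

-22.4°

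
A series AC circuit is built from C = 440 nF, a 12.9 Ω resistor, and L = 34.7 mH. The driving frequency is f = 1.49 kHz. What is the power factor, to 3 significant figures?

0.155

ω = 2πf = 9362 rad/s
X_L = ωL = 325 Ω
X_C = 1/(ωC) = 243 Ω
Net reactance X = X_L − X_C = 82.1 Ω
Z = 12.9 + j82.1 Ω
|Z| = √(12.9² + 82.1²) = 83.1 Ω
∠Z = arctan(82.1/12.9) = 81.1°
cos φ = cos(81.1°) = 0.155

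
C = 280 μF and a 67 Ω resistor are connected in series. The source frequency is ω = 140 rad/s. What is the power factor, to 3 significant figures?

0.935

X_C = 1/(ωC) = 25.5 Ω
Z = 67.0 − j25.5 Ω
|Z| = √(67.0² + 25.5²) = 71.7 Ω
∠Z = arctan(-25.5/67.0) = -20.8°
cos φ = cos(-20.8°) = 0.935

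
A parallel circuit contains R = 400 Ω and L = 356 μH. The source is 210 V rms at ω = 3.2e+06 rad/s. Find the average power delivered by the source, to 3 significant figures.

110 W

X_L = ωL = 1140 Ω
Parallel: admittances add. Y = 1/R + 1/(jωL)
Y = (0.00250 − j0.000878) S
|Y| = 0.00265 S → |Z| = 1/|Y| = 377 Ω, ∠Z = −∠Y = 19.3°
I = V/|Z| = 556 mA
P = VI cos φ = 210 × 0.556 × cos(19.3°) = 110 W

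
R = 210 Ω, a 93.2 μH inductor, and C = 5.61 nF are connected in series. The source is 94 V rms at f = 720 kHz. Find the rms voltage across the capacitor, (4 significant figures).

8.493 V

ω = 2πf = 4.524e+06 rad/s
X_L = ωL = 421.6 Ω
X_C = 1/(ωC) = 39.40 Ω
Net reactance X = X_L − X_C = 382.2 Ω
Z = 210.0 + j382.2 Ω
|Z| = √(210.0² + 382.2²) = 436.1 Ω
I = V/|Z| = 215.5 mA
V_C = I·|Z_C| = 0.2155 × 39.40 = 8.493 V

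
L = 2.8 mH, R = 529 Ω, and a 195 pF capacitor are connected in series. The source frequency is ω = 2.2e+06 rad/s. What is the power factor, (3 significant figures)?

0.137

X_L = ωL = 6160 Ω
X_C = 1/(ωC) = 2330 Ω
Net reactance X = X_L − X_C = 3830 Ω
Z = 529 + j3830 Ω
|Z| = √(529² + 3830²) = 3870 Ω
∠Z = arctan(3830/529) = 82.1°
cos φ = cos(82.1°) = 0.137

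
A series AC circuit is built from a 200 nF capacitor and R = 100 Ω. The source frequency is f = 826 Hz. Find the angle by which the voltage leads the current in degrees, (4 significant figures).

ω = 2πf = 5190 rad/s
X_C = 1/(ωC) = 963.4 Ω
Z = 100.0 − j963.4 Ω
|Z| = √(100.0² + 963.4²) = 968.6 Ω
∠Z = arctan(-963.4/100.0) = -84.07°

-84.07°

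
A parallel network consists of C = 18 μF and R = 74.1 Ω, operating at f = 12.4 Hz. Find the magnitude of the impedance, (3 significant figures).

73.7 Ω

ω = 2πf = 77.91 rad/s
X_C = 1/(ωC) = 713 Ω
Parallel: admittances add. Y = 1/R + jωC
Y = (0.0135 + j0.00140) S
|Y| = 0.0136 S → |Z| = 1/|Y| = 73.7 Ω, ∠Z = −∠Y = -5.93°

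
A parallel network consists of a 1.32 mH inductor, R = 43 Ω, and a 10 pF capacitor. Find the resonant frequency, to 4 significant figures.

ω₀ = 1/√(LC) = 1/√(0.00132 × 1e-11) = 8.704e+06 rad/s
f₀ = ω₀/(2π) = 1.385 MHz

1.385 MHz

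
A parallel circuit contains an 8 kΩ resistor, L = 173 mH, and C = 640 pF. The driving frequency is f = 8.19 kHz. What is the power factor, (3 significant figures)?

0.844

ω = 2πf = 51460 rad/s
X_L = ωL = 8900 Ω
X_C = 1/(ωC) = 30400 Ω
Parallel: admittances add. Y = 1/R + 1/(jωL) + jωC
Y = (0.000125 − j7.94e-05) S
|Y| = 0.000148 S → |Z| = 1/|Y| = 6750 Ω, ∠Z = −∠Y = 32.4°
cos φ = cos(32.4°) = 0.844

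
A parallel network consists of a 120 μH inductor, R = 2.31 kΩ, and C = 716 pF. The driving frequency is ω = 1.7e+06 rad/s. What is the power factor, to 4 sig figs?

X_L = ωL = 204.0 Ω
X_C = 1/(ωC) = 821.6 Ω
Parallel: admittances add. Y = 1/R + 1/(jωL) + jωC
Y = (0.0004329 − j0.003685) S
|Y| = 0.003710 S → |Z| = 1/|Y| = 269.5 Ω, ∠Z = −∠Y = 83.30°
cos φ = cos(83.30°) = 0.1167

0.1167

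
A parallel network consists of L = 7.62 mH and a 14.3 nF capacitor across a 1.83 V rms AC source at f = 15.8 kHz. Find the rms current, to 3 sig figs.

ω = 2πf = 99270 rad/s
X_L = ωL = 756 Ω
X_C = 1/(ωC) = 704 Ω
Parallel: admittances add. Y = 1/(jωL) + jωC
Y = (0 + j9.77e-05) S
|Y| = 9.77e-05 S → |Z| = 1/|Y| = 10200 Ω, ∠Z = −∠Y = -90.0°
I = V/|Z| = 1.83/10200 = 179 μA

179 μA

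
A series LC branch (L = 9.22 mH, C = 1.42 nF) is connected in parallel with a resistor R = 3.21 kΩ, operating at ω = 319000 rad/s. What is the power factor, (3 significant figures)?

0.223

X_L = ωL = 2940 Ω
X_C = 1/(ωC) = 2210 Ω
Branch 1: Z₁ = R = 3210 Ω
Branch 2 (series LC): Z₂ = j(X_L − X_C) = j734 Ω
Parallel: Z = Z₁Z₂/(Z₁+Z₂), |Z| = 715 Ω, ∠Z = 77.1°
cos φ = cos(77.1°) = 0.223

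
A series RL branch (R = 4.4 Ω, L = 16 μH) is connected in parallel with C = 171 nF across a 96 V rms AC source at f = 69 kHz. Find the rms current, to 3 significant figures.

6.84 A

ω = 2πf = 433500 rad/s
X_L = ωL = 6.94 Ω
X_C = 1/(ωC) = 13.5 Ω
Branch 1 (R+jX_L): Z₁ = 4.40 + j6.94 Ω, |Z₁| = 8.21 Ω
Branch 2 (−jX_C): Z₂ = −j13.5 Ω
Parallel: Z = Z₁Z₂/(Z₁+Z₂), |Z| = 14.0 Ω, ∠Z = 23.7°
I = V/|Z| = 96/14.0 = 6.84 A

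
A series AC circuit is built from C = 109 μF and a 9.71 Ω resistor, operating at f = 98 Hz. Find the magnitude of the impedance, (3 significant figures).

17.8 Ω

ω = 2πf = 615.8 rad/s
X_C = 1/(ωC) = 14.9 Ω
Z = 9.71 − j14.9 Ω
|Z| = √(9.71² + 14.9²) = 17.8 Ω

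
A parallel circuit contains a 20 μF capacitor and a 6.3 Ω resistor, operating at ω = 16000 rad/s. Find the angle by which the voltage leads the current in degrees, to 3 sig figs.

-63.6°

X_C = 1/(ωC) = 3.12 Ω
Parallel: admittances add. Y = 1/R + jωC
Y = (0.159 + j0.320) S
|Y| = 0.357 S → |Z| = 1/|Y| = 2.80 Ω, ∠Z = −∠Y = -63.6°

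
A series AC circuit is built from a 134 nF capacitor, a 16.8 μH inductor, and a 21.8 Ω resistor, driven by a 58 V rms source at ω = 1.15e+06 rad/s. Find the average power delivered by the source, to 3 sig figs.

115 W

X_L = ωL = 19.3 Ω
X_C = 1/(ωC) = 6.49 Ω
Net reactance X = X_L − X_C = 12.8 Ω
Z = 21.8 + j12.8 Ω
|Z| = √(21.8² + 12.8²) = 25.3 Ω
∠Z = arctan(12.8/21.8) = 30.5°
I = V/|Z| = 2.29 A
P = VI cos φ = 58 × 2.29 × cos(30.5°) = 115 W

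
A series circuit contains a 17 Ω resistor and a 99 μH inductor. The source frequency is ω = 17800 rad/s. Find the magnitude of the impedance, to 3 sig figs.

17.1 Ω

X_L = ωL = 1.76 Ω
Z = 17.0 + j1.76 Ω
|Z| = √(17.0² + 1.76²) = 17.1 Ω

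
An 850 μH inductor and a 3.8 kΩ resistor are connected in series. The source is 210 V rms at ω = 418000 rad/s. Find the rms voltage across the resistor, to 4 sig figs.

209.1 V

X_L = ωL = 355.3 Ω
Z = 3800 + j355.3 Ω
|Z| = √(3800² + 355.3²) = 3817 Ω
I = V/|Z| = 55.02 mA
V_R = I·|Z_R| = 0.05502 × 3800 = 209.1 V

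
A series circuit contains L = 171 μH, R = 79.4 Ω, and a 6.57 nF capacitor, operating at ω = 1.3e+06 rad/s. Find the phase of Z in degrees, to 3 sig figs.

X_L = ωL = 222 Ω
X_C = 1/(ωC) = 117 Ω
Net reactance X = X_L − X_C = 105 Ω
Z = 79.4 + j105 Ω
|Z| = √(79.4² + 105²) = 132 Ω
∠Z = arctan(105/79.4) = 53.0°

53.0°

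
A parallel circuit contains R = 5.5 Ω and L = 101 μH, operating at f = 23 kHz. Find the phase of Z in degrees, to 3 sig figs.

20.6°

ω = 2πf = 144500 rad/s
X_L = ωL = 14.6 Ω
Parallel: admittances add. Y = 1/R + 1/(jωL)
Y = (0.182 − j0.0685) S
|Y| = 0.194 S → |Z| = 1/|Y| = 5.15 Ω, ∠Z = −∠Y = 20.6°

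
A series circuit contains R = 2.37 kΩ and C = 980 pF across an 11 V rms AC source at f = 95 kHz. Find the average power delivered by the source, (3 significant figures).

33.6 mW

ω = 2πf = 596900 rad/s
X_C = 1/(ωC) = 1710 Ω
Z = 2370 − j1710 Ω
|Z| = √(2370² + 1710²) = 2920 Ω
∠Z = arctan(-1710/2370) = -35.8°
I = V/|Z| = 3.76 mA
P = VI cos φ = 11 × 0.00376 × cos(-35.8°) = 33.6 mW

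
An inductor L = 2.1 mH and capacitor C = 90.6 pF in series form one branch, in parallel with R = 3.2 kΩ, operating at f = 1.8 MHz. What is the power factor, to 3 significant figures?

ω = 2πf = 1.131e+07 rad/s
X_L = ωL = 23800 Ω
X_C = 1/(ωC) = 976 Ω
Branch 1: Z₁ = R = 3200 Ω
Branch 2 (series LC): Z₂ = j(X_L − X_C) = j22800 Ω
Parallel: Z = Z₁Z₂/(Z₁+Z₂), |Z| = 3170 Ω, ∠Z = 8.00°
cos φ = cos(8.00°) = 0.990

0.990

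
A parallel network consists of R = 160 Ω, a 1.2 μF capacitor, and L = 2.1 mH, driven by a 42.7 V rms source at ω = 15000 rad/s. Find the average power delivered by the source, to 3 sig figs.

X_L = ωL = 31.5 Ω
X_C = 1/(ωC) = 55.6 Ω
Parallel: admittances add. Y = 1/R + 1/(jωL) + jωC
Y = (0.00625 − j0.0137) S
|Y| = 0.0151 S → |Z| = 1/|Y| = 66.2 Ω, ∠Z = −∠Y = 65.5°
I = V/|Z| = 645 mA
P = VI cos φ = 42.7 × 0.645 × cos(65.5°) = 11.4 W

11.4 W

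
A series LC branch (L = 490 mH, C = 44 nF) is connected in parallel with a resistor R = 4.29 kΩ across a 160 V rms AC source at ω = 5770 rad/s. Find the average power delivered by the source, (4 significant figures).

5.967 W

X_L = ωL = 2827 Ω
X_C = 1/(ωC) = 3939 Ω
Branch 1: Z₁ = R = 4290 Ω
Branch 2 (series LC): Z₂ = j(X_L − X_C) = −j1112 Ω
Parallel: Z = Z₁Z₂/(Z₁+Z₂), |Z| = 1076 Ω, ∠Z = -75.47°
I = V/|Z| = 148.7 mA
P = VI cos φ = 160 × 0.1487 × cos(-75.47°) = 5.967 W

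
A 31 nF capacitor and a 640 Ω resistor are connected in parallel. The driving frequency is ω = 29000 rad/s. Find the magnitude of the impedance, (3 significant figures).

555 Ω

X_C = 1/(ωC) = 1110 Ω
Parallel: admittances add. Y = 1/R + jωC
Y = (0.00156 + j0.000899) S
|Y| = 0.00180 S → |Z| = 1/|Y| = 555 Ω, ∠Z = −∠Y = -29.9°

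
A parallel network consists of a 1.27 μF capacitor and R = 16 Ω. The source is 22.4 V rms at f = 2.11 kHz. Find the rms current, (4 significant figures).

ω = 2πf = 13260 rad/s
X_C = 1/(ωC) = 59.39 Ω
Parallel: admittances add. Y = 1/R + jωC
Y = (0.06250 + j0.01684) S
|Y| = 0.06473 S → |Z| = 1/|Y| = 15.45 Ω, ∠Z = −∠Y = -15.08°
I = V/|Z| = 22.4/15.45 = 1.450 A

1.450 A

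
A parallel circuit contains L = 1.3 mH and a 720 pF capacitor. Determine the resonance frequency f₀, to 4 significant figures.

164.5 kHz

ω₀ = 1/√(LC) = 1/√(0.0013 × 7.2e-10) = 1.034e+06 rad/s
f₀ = ω₀/(2π) = 164.5 kHz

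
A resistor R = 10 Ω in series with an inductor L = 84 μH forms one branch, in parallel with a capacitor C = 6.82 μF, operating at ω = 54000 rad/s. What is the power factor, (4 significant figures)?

0.2433

X_L = ωL = 4.536 Ω
X_C = 1/(ωC) = 2.715 Ω
Branch 1 (R+jX_L): Z₁ = 10.00 + j4.536 Ω, |Z₁| = 10.98 Ω
Branch 2 (−jX_C): Z₂ = −j2.715 Ω
Parallel: Z = Z₁Z₂/(Z₁+Z₂), |Z| = 2.933 Ω, ∠Z = -75.92°
cos φ = cos(-75.92°) = 0.2433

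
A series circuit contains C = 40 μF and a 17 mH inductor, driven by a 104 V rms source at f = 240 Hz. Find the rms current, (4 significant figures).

11.48 A

ω = 2πf = 1508 rad/s
X_L = ωL = 25.64 Ω
X_C = 1/(ωC) = 16.58 Ω
Net reactance X = X_L − X_C = 9.057 Ω
Z = j9.057 Ω
|Z| = √(0² + 9.057²) = 9.057 Ω
I = V/|Z| = 104/9.057 = 11.48 A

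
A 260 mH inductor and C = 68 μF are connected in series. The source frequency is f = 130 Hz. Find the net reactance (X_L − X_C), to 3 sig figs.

ω = 2πf = 816.8 rad/s
X_L = ωL = 212 Ω
X_C = 1/(ωC) = 18.0 Ω
X = 212 − 18.0 = 194 Ω

194 Ω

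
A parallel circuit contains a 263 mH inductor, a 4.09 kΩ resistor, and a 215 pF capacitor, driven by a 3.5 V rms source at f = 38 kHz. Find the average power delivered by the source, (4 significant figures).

2.995 mW

ω = 2πf = 238800 rad/s
X_L = ωL = 62790 Ω
X_C = 1/(ωC) = 19480 Ω
Parallel: admittances add. Y = 1/R + 1/(jωL) + jωC
Y = (0.0002445 + j3.541e-05) S
|Y| = 0.0002470 S → |Z| = 1/|Y| = 4048 Ω, ∠Z = −∠Y = -8.240°
I = V/|Z| = 864.7 μA
P = VI cos φ = 3.5 × 0.0008647 × cos(-8.240°) = 2.995 mW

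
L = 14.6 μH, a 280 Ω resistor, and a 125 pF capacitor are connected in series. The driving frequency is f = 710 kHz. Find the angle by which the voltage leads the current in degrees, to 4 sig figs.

-80.80°

ω = 2πf = 4.461e+06 rad/s
X_L = ωL = 65.13 Ω
X_C = 1/(ωC) = 1793 Ω
Net reactance X = X_L − X_C = -1728 Ω
Z = 280.0 − j1728 Ω
|Z| = √(280.0² + 1728²) = 1751 Ω
∠Z = arctan(-1728/280.0) = -80.80°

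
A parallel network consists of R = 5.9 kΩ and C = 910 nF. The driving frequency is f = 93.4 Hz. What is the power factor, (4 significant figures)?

0.3025

ω = 2πf = 586.8 rad/s
X_C = 1/(ωC) = 1873 Ω
Parallel: admittances add. Y = 1/R + jωC
Y = (0.0001695 + j0.0005340) S
|Y| = 0.0005603 S → |Z| = 1/|Y| = 1785 Ω, ∠Z = −∠Y = -72.39°
cos φ = cos(-72.39°) = 0.3025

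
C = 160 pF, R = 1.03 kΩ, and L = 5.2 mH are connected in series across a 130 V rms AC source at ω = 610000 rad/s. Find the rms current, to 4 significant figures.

18.19 mA

X_L = ωL = 3172 Ω
X_C = 1/(ωC) = 10250 Ω
Net reactance X = X_L − X_C = -7074 Ω
Z = 1030 − j7074 Ω
|Z| = √(1030² + 7074²) = 7148 Ω
I = V/|Z| = 130/7148 = 18.19 mA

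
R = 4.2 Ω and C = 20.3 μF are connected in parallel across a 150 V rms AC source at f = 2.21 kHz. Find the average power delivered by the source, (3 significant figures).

5.36 kW

ω = 2πf = 13890 rad/s
X_C = 1/(ωC) = 3.55 Ω
Parallel: admittances add. Y = 1/R + jωC
Y = (0.238 + j0.282) S
|Y| = 0.369 S → |Z| = 1/|Y| = 2.71 Ω, ∠Z = −∠Y = -49.8°
I = V/|Z| = 55.3 A
P = VI cos φ = 150 × 55.3 × cos(-49.8°) = 5.36 kW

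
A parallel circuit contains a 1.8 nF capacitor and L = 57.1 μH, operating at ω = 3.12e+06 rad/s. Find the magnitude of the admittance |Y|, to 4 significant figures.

X_L = ωL = 178.2 Ω
X_C = 1/(ωC) = 178.1 Ω
Parallel: admittances add. Y = 1/(jωL) + jωC
Y = (0 + j2.816e-06) S
|Y| = 2.816e-06 S → |Z| = 1/|Y| = 355100 Ω, ∠Z = −∠Y = -90.00°

2.816 μS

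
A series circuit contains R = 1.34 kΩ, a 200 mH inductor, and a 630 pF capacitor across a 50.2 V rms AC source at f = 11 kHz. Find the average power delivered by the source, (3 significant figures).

ω = 2πf = 69120 rad/s
X_L = ωL = 13800 Ω
X_C = 1/(ωC) = 23000 Ω
Net reactance X = X_L − X_C = -9140 Ω
Z = 1340 − j9140 Ω
|Z| = √(1340² + 9140²) = 9240 Ω
∠Z = arctan(-9140/1340) = -81.7°
I = V/|Z| = 5.43 mA
P = VI cos φ = 50.2 × 0.00543 × cos(-81.7°) = 39.5 mW

39.5 mW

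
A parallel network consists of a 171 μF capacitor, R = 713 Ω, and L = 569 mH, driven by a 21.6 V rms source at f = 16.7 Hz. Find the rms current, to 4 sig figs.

ω = 2πf = 104.9 rad/s
X_L = ωL = 59.70 Ω
X_C = 1/(ωC) = 55.73 Ω
Parallel: admittances add. Y = 1/R + 1/(jωL) + jωC
Y = (0.001403 + j0.001194) S
|Y| = 0.001842 S → |Z| = 1/|Y| = 542.9 Ω, ∠Z = −∠Y = -40.40°
I = V/|Z| = 21.6/542.9 = 39.78 mA

39.78 mA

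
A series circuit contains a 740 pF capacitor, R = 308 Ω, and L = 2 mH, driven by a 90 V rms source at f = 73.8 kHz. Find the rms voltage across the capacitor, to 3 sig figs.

ω = 2πf = 463700 rad/s
X_L = ωL = 927 Ω
X_C = 1/(ωC) = 2910 Ω
Net reactance X = X_L − X_C = -1990 Ω
Z = 308 − j1990 Ω
|Z| = √(308² + 1990²) = 2010 Ω
I = V/|Z| = 44.8 mA
V_C = I·|Z_C| = 0.0448 × 2910 = 130 V

130 V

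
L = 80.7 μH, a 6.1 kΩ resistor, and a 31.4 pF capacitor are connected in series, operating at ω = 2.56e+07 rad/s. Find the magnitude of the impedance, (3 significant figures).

X_L = ωL = 2070 Ω
X_C = 1/(ωC) = 1240 Ω
Net reactance X = X_L − X_C = 822 Ω
Z = 6100 + j822 Ω
|Z| = √(6100² + 822²) = 6160 Ω

6160 Ω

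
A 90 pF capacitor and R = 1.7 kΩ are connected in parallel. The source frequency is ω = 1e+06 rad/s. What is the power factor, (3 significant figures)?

0.988

X_C = 1/(ωC) = 11100 Ω
Parallel: admittances add. Y = 1/R + jωC
Y = (0.000588 + j9e-05) S
|Y| = 0.000595 S → |Z| = 1/|Y| = 1680 Ω, ∠Z = −∠Y = -8.70°
cos φ = cos(-8.70°) = 0.988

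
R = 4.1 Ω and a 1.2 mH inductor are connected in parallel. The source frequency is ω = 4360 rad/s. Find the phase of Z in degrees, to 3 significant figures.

X_L = ωL = 5.23 Ω
Parallel: admittances add. Y = 1/R + 1/(jωL)
Y = (0.244 − j0.191) S
|Y| = 0.310 S → |Z| = 1/|Y| = 3.23 Ω, ∠Z = −∠Y = 38.1°

38.1°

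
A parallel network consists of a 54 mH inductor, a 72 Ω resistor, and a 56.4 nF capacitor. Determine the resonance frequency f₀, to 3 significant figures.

ω₀ = 1/√(LC) = 1/√(0.054 × 5.64e-08) = 18120 rad/s
f₀ = ω₀/(2π) = 2.88 kHz

2.88 kHz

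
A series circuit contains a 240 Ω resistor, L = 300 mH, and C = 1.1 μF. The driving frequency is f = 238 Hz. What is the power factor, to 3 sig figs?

ω = 2πf = 1495 rad/s
X_L = ωL = 449 Ω
X_C = 1/(ωC) = 608 Ω
Net reactance X = X_L − X_C = -159 Ω
Z = 240 − j159 Ω
|Z| = √(240² + 159²) = 288 Ω
∠Z = arctan(-159/240) = -33.6°
cos φ = cos(-33.6°) = 0.833

0.833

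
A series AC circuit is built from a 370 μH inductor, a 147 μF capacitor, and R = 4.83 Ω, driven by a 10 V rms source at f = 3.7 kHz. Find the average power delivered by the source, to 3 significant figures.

ω = 2πf = 23250 rad/s
X_L = ωL = 8.60 Ω
X_C = 1/(ωC) = 0.293 Ω
Net reactance X = X_L − X_C = 8.31 Ω
Z = 4.83 + j8.31 Ω
|Z| = √(4.83² + 8.31²) = 9.61 Ω
∠Z = arctan(8.31/4.83) = 59.8°
I = V/|Z| = 1.04 A
P = VI cos φ = 10 × 1.04 × cos(59.8°) = 5.23 W

5.23 W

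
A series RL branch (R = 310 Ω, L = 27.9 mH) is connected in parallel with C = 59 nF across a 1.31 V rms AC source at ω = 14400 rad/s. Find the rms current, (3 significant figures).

1.83 mA

X_L = ωL = 402 Ω
X_C = 1/(ωC) = 1180 Ω
Branch 1 (R+jX_L): Z₁ = 310 + j402 Ω, |Z₁| = 507 Ω
Branch 2 (−jX_C): Z₂ = −j1180 Ω
Parallel: Z = Z₁Z₂/(Z₁+Z₂), |Z| = 715 Ω, ∠Z = 30.6°
I = V/|Z| = 1.31/715 = 1.83 mA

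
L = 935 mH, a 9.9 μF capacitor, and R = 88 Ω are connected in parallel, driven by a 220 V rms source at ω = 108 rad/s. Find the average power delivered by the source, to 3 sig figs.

X_L = ωL = 101 Ω
X_C = 1/(ωC) = 935 Ω
Parallel: admittances add. Y = 1/R + 1/(jωL) + jωC
Y = (0.0114 − j0.00883) S
|Y| = 0.0144 S → |Z| = 1/|Y| = 69.5 Ω, ∠Z = −∠Y = 37.9°
I = V/|Z| = 3.17 A
P = VI cos φ = 220 × 3.17 × cos(37.9°) = 550 W

550 W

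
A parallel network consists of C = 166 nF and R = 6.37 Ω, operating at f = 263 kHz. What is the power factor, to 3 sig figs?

ω = 2πf = 1.652e+06 rad/s
X_C = 1/(ωC) = 3.65 Ω
Parallel: admittances add. Y = 1/R + jωC
Y = (0.157 + j0.274) S
|Y| = 0.316 S → |Z| = 1/|Y| = 3.16 Ω, ∠Z = −∠Y = -60.2°
cos φ = cos(-60.2°) = 0.497

0.497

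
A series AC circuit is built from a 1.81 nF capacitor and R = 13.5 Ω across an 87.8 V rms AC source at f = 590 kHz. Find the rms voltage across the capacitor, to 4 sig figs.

ω = 2πf = 3.707e+06 rad/s
X_C = 1/(ωC) = 149.0 Ω
Z = 13.50 − j149.0 Ω
|Z| = √(13.50² + 149.0²) = 149.6 Ω
I = V/|Z| = 586.7 mA
V_C = I·|Z_C| = 0.5867 × 149.0 = 87.44 V

87.44 V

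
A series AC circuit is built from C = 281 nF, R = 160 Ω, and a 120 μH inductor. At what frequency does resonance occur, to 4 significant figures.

ω₀ = 1/√(LC) = 1/√(0.00012 × 2.81e-07) = 172200 rad/s
f₀ = ω₀/(2π) = 27.41 kHz

27.41 kHz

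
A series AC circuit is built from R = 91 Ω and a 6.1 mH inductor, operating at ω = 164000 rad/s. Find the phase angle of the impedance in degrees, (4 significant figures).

84.80°

X_L = ωL = 1000 Ω
Z = 91.00 + j1000 Ω
|Z| = √(91.00² + 1000²) = 1005 Ω
∠Z = arctan(1000/91.00) = 84.80°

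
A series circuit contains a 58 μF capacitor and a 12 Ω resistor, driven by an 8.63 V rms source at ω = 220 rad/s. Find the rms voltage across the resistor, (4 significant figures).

X_C = 1/(ωC) = 78.37 Ω
Z = 12.00 − j78.37 Ω
|Z| = √(12.00² + 78.37²) = 79.28 Ω
I = V/|Z| = 108.9 mA
V_R = I·|Z_R| = 0.1089 × 12.00 = 1.306 V

1.306 V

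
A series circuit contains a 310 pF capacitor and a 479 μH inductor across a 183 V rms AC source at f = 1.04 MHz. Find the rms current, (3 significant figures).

69.4 mA

ω = 2πf = 6.535e+06 rad/s
X_L = ωL = 3130 Ω
X_C = 1/(ωC) = 494 Ω
Net reactance X = X_L − X_C = 2640 Ω
Z = j2640 Ω
|Z| = √(0² + 2640²) = 2640 Ω
I = V/|Z| = 183/2640 = 69.4 mA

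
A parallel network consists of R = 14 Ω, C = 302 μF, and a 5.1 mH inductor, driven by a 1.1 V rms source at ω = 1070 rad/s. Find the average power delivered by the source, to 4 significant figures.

X_L = ωL = 5.457 Ω
X_C = 1/(ωC) = 3.095 Ω
Parallel: admittances add. Y = 1/R + 1/(jωL) + jωC
Y = (0.07143 + j0.1399) S
|Y| = 0.1571 S → |Z| = 1/|Y| = 6.367 Ω, ∠Z = −∠Y = -62.95°
I = V/|Z| = 172.8 mA
P = VI cos φ = 1.1 × 0.1728 × cos(-62.95°) = 86.43 mW

86.43 mW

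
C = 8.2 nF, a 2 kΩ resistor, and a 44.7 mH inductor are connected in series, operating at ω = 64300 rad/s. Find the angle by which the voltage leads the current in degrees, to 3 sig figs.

26.0°

X_L = ωL = 2870 Ω
X_C = 1/(ωC) = 1900 Ω
Net reactance X = X_L − X_C = 978 Ω
Z = 2000 + j978 Ω
|Z| = √(2000² + 978²) = 2230 Ω
∠Z = arctan(978/2000) = 26.0°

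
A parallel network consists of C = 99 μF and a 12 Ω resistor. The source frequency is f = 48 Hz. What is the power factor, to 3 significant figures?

ω = 2πf = 301.6 rad/s
X_C = 1/(ωC) = 33.5 Ω
Parallel: admittances add. Y = 1/R + jωC
Y = (0.0833 + j0.0299) S
|Y| = 0.0885 S → |Z| = 1/|Y| = 11.3 Ω, ∠Z = −∠Y = -19.7°
cos φ = cos(-19.7°) = 0.941

0.941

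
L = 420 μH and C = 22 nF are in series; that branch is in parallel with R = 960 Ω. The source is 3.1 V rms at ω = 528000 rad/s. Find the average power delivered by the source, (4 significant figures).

X_L = ωL = 221.8 Ω
X_C = 1/(ωC) = 86.09 Ω
Branch 1: Z₁ = R = 960.0 Ω
Branch 2 (series LC): Z₂ = j(X_L − X_C) = j135.7 Ω
Parallel: Z = Z₁Z₂/(Z₁+Z₂), |Z| = 134.3 Ω, ∠Z = 81.96°
I = V/|Z| = 23.08 mA
P = VI cos φ = 3.1 × 0.02308 × cos(81.96°) = 10.01 mW

10.01 mW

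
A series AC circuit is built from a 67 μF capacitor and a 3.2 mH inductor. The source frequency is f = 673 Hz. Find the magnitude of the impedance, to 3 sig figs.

10.0 Ω

ω = 2πf = 4229 rad/s
X_L = ωL = 13.5 Ω
X_C = 1/(ωC) = 3.53 Ω
Net reactance X = X_L − X_C = 10.0 Ω
Z = j10.0 Ω
|Z| = √(0² + 10.0²) = 10.0 Ω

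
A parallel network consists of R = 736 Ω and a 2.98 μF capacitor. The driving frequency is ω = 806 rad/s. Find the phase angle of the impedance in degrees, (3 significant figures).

X_C = 1/(ωC) = 416 Ω
Parallel: admittances add. Y = 1/R + jωC
Y = (0.00136 + j0.00240) S
|Y| = 0.00276 S → |Z| = 1/|Y| = 362 Ω, ∠Z = −∠Y = -60.5°

-60.5°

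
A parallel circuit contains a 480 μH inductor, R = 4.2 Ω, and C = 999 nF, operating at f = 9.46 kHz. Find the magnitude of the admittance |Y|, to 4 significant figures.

239.3 mS

ω = 2πf = 59440 rad/s
X_L = ωL = 28.53 Ω
X_C = 1/(ωC) = 16.84 Ω
Parallel: admittances add. Y = 1/R + 1/(jωL) + jωC
Y = (0.2381 + j0.02433) S
|Y| = 0.2393 S → |Z| = 1/|Y| = 4.178 Ω, ∠Z = −∠Y = -5.834°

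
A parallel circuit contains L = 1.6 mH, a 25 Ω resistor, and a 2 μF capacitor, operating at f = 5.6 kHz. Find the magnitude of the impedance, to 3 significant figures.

15.1 Ω

ω = 2πf = 35190 rad/s
X_L = ωL = 56.3 Ω
X_C = 1/(ωC) = 14.2 Ω
Parallel: admittances add. Y = 1/R + 1/(jωL) + jωC
Y = (0.0400 + j0.0526) S
|Y| = 0.0661 S → |Z| = 1/|Y| = 15.1 Ω, ∠Z = −∠Y = -52.8°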